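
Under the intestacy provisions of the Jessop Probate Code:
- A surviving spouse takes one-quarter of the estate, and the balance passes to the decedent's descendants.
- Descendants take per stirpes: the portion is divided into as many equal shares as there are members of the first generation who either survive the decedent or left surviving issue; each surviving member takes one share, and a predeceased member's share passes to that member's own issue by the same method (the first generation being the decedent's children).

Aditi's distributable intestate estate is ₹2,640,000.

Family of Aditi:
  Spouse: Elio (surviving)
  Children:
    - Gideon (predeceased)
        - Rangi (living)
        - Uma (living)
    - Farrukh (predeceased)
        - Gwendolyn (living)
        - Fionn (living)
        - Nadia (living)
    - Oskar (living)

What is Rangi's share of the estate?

Elio takes one-quarter of ₹2,640,000 = ₹660,000. The remaining ₹1,980,000 passes to the descendants.
The descendants' portion (₹1,980,000) is divided into 3 shares of ₹660,000: Oskar takes ₹660,000; Gideon's ₹660,000 share passes to Gideon's issue; Farrukh's ₹660,000 share passes to Farrukh's issue.
Gideon's share (₹660,000) is divided into 2 shares of ₹330,000: Rangi and Uma each take ₹330,000.
Farrukh's share (₹660,000) is divided into 3 shares of ₹220,000: Gwendolyn, Fionn, and Nadia each take ₹220,000.

Rangi receives ₹330,000.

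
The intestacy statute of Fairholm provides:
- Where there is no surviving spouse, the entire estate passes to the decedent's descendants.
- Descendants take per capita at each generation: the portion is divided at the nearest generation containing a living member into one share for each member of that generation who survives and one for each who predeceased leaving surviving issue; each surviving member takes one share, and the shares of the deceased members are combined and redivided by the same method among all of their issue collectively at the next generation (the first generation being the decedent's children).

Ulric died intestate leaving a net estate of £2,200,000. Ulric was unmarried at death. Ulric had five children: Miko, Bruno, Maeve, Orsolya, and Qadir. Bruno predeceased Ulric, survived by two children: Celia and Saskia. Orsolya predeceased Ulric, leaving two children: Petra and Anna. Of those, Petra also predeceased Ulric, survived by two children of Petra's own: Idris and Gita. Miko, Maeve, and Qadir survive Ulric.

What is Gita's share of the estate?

Gita receives £110,000.

The entire £2,200,000 passes to the descendants.
That amount (£2,200,000) is divided at the children's generation into 5 shares of £440,000. Miko, Maeve, and Qadir each take £440,000. The 2 shares of the deceased (Bruno and Orsolya) are combined into a pool of £880,000.
That pool (£880,000) is divided at the grandchildren's generation into 4 shares of £220,000. Celia, Saskia, and Anna each take £220,000. The remaining share for the deceased Petra (£220,000) is carried to the next generation.
That pool (£220,000) is divided at the great-grandchildren's generation equally among Idris and Gita: £110,000 each.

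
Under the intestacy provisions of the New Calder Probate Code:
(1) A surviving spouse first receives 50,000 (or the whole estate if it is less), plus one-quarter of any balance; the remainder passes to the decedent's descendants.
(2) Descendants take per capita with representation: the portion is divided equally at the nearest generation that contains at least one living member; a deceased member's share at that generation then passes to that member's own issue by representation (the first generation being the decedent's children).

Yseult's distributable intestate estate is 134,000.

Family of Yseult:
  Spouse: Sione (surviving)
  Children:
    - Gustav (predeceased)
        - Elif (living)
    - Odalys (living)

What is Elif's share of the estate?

Elif receives 31,500.

Sione first takes 50,000, leaving a balance of 84,000. Sione then takes one-quarter of the balance (21,000), for a total of 71,000. The remaining 63,000 passes to the descendants.
The descendants' portion (63,000) is divided into 2 shares of 31,500: Odalys takes 31,500; Gustav's 31,500 share passes to Gustav's issue.
Gustav's share (31,500) passes entirely to Elif.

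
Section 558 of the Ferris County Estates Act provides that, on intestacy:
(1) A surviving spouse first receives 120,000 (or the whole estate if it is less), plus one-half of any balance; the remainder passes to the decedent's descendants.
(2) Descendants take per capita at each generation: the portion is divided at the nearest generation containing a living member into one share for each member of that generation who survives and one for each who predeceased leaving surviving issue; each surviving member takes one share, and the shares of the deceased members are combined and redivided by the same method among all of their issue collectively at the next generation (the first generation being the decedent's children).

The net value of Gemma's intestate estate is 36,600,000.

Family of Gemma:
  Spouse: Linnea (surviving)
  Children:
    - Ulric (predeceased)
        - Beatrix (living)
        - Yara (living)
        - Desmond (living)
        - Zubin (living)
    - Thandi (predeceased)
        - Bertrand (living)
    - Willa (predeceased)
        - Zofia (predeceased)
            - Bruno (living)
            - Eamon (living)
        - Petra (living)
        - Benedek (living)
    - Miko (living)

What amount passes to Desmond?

Linnea first takes 120,000, leaving a balance of 36,480,000. Linnea then takes one-half of the balance (18,240,000), for a total of 18,360,000. The remaining 18,240,000 passes to the descendants.
The descendants' portion (18,240,000) is divided at the children's generation into 4 shares of 4,560,000. Miko takes 4,560,000. The 3 shares of the deceased (Ulric, Thandi, and Willa) are combined into a pool of 13,680,000.
That pool (13,680,000) is divided at the grandchildren's generation into 8 shares of 1,710,000. Beatrix, Yara, Desmond, Zubin, Bertrand, Petra, and Benedek each take 1,710,000. The remaining share for the deceased Zofia (1,710,000) is carried to the next generation.
That pool (1,710,000) is divided at the great-grandchildren's generation equally among Bruno and Eamon: 855,000 each.

Desmond receives 1,710,000.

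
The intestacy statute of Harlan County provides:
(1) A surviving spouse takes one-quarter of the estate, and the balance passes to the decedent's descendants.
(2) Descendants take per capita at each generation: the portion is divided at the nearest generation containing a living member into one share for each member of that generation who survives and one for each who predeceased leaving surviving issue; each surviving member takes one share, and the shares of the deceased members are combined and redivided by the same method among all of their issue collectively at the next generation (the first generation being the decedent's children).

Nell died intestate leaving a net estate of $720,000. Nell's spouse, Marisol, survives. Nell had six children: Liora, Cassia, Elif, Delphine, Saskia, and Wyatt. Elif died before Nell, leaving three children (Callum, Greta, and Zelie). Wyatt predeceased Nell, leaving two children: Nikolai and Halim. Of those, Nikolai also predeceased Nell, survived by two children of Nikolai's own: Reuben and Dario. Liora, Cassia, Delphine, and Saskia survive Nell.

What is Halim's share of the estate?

Marisol takes one-quarter of $720,000 = $180,000. The remaining $540,000 passes to the descendants.
The descendants' portion ($540,000) is divided at the children's generation into 6 shares of $90,000. Liora, Cassia, Delphine, and Saskia each take $90,000. The 2 shares of the deceased (Elif and Wyatt) are combined into a pool of $180,000.
That pool ($180,000) is divided at the grandchildren's generation into 5 shares of $36,000. Callum, Greta, Zelie, and Halim each take $36,000. The remaining share for the deceased Nikolai ($36,000) is carried to the next generation.
That pool ($36,000) is divided at the great-grandchildren's generation equally among Reuben and Dario: $18,000 each.

Halim receives $36,000.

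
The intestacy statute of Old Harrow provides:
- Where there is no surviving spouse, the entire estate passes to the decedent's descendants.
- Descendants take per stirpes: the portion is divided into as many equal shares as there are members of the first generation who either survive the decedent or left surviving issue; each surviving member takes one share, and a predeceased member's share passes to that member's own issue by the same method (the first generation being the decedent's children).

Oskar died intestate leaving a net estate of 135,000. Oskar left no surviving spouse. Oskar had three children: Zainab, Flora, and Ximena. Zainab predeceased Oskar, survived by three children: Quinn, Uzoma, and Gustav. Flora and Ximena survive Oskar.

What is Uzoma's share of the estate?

Uzoma receives 15,000.

The entire 135,000 passes to the descendants.
That amount (135,000) is divided into 3 shares of 45,000: Flora and Ximena each take 45,000; Zainab's 45,000 share passes to Zainab's issue.
Zainab's share (45,000) is divided into 3 shares of 15,000: Quinn, Uzoma, and Gustav each take 15,000.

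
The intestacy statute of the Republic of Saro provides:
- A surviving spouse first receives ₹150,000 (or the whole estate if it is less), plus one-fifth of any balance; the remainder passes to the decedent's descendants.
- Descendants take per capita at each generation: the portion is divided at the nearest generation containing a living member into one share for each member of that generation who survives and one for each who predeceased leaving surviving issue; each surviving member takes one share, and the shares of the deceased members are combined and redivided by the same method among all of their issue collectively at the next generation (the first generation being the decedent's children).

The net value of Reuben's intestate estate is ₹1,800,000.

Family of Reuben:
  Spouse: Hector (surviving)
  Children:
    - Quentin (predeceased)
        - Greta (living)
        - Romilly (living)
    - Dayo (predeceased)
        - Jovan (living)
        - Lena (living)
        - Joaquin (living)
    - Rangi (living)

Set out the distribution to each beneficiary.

Hector: ₹480,000; Greta: ₹176,000; Romilly: ₹176,000; Jovan: ₹176,000; Lena: ₹176,000; Joaquin: ₹176,000; Rangi: ₹440,000

Hector first takes ₹150,000, leaving a balance of ₹1,650,000. Hector then takes one-fifth of the balance (₹330,000), for a total of ₹480,000. The remaining ₹1,320,000 passes to the descendants.
The descendants' portion (₹1,320,000) is divided at the children's generation into 3 shares of ₹440,000. Rangi takes ₹440,000. The 2 shares of the deceased (Quentin and Dayo) are combined into a pool of ₹880,000.
That pool (₹880,000) is divided at the grandchildren's generation equally among Greta, Romilly, Jovan, Lena, and Joaquin: ₹176,000 each.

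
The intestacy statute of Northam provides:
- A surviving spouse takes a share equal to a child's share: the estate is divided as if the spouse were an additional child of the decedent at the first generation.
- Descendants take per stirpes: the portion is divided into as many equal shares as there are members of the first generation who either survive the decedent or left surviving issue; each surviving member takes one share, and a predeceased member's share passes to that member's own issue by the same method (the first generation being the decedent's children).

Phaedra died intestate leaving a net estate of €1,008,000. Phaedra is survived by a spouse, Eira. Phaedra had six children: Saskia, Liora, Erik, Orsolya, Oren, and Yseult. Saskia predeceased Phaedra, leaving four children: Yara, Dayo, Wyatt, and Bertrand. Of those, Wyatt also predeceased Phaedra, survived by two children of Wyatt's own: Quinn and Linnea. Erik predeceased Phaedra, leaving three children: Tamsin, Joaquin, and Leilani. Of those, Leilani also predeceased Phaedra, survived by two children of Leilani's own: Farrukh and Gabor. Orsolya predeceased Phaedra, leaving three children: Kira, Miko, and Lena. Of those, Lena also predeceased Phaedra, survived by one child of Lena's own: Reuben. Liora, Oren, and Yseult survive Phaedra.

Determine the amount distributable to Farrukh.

The spouse counts as an additional share at the children's level, so there are 7 primary shares of €144,000. Eira takes one such share (€144,000).
The children's combined portion (€864,000) is divided into 6 shares of €144,000: Liora, Oren, and Yseult each take €144,000; Saskia's €144,000 share passes to Saskia's issue; Erik's €144,000 share passes to Erik's issue; Orsolya's €144,000 share passes to Orsolya's issue.
Saskia's share (€144,000) is divided into 4 shares of €36,000: Yara, Dayo, and Bertrand each take €36,000; Wyatt's €36,000 share passes to Wyatt's issue.
Wyatt's share (€36,000) is divided into 2 shares of €18,000: Quinn and Linnea each take €18,000.
Erik's share (€144,000) is divided into 3 shares of €48,000: Tamsin and Joaquin each take €48,000; Leilani's €48,000 share passes to Leilani's issue.
Leilani's share (€48,000) is divided into 2 shares of €24,000: Farrukh and Gabor each take €24,000.
Orsolya's share (€144,000) is divided into 3 shares of €48,000: Kira and Miko each take €48,000; Lena's €48,000 share passes to Lena's issue.
Lena's share (€48,000) passes entirely to Reuben.

Farrukh receives €24,000.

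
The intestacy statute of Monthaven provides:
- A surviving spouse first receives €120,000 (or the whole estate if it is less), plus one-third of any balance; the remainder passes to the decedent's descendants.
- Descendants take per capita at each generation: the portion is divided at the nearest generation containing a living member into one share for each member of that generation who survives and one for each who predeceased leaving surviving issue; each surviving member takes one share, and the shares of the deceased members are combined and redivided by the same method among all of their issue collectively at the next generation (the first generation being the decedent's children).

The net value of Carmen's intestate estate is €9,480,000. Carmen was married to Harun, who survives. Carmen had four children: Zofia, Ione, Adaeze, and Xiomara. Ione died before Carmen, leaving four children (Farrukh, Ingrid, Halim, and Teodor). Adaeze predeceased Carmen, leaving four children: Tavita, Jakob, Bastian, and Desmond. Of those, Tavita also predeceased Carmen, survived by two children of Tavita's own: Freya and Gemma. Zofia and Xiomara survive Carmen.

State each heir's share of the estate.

Harun: €3,240,000; Zofia: €1,560,000; Farrukh: €390,000; Ingrid: €390,000; Halim: €390,000; Teodor: €390,000; Freya: €195,000; Gemma: €195,000; Jakob: €390,000; Bastian: €390,000; Desmond: €390,000; Xiomara: €1,560,000

Harun first takes €120,000, leaving a balance of €9,360,000. Harun then takes one-third of the balance (€3,120,000), for a total of €3,240,000. The remaining €6,240,000 passes to the descendants.
The descendants' portion (€6,240,000) is divided at the children's generation into 4 shares of €1,560,000. Zofia and Xiomara each take €1,560,000. The 2 shares of the deceased (Ione and Adaeze) are combined into a pool of €3,120,000.
That pool (€3,120,000) is divided at the grandchildren's generation into 8 shares of €390,000. Farrukh, Ingrid, Halim, Teodor, Jakob, Bastian, and Desmond each take €390,000. The remaining share for the deceased Tavita (€390,000) is carried to the next generation.
That pool (€390,000) is divided at the great-grandchildren's generation equally among Freya and Gemma: €195,000 each.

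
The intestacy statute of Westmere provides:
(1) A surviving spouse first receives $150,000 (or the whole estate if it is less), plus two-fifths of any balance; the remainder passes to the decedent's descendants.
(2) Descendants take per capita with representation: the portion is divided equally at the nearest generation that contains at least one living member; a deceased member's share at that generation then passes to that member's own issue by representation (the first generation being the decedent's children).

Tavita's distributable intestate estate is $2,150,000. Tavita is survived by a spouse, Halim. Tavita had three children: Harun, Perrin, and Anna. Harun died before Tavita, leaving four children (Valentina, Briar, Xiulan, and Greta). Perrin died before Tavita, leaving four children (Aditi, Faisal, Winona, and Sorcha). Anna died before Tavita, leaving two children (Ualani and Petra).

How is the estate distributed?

Halim first takes $150,000, leaving a balance of $2,000,000. Halim then takes two-fifths of the balance ($800,000), for a total of $950,000. The remaining $1,200,000 passes to the descendants.
No child survives, so the initial division is made at the grandchildren's generation.
The descendants' portion ($1,200,000) is divided into 10 shares of $120,000: Valentina, Briar, Xiulan, Greta, Aditi, Faisal, Winona, Sorcha, Ualani, and Petra each take $120,000.

Halim: $950,000; Valentina: $120,000; Briar: $120,000; Xiulan: $120,000; Greta: $120,000; Aditi: $120,000; Faisal: $120,000; Winona: $120,000; Sorcha: $120,000; Ualani: $120,000; Petra: $120,000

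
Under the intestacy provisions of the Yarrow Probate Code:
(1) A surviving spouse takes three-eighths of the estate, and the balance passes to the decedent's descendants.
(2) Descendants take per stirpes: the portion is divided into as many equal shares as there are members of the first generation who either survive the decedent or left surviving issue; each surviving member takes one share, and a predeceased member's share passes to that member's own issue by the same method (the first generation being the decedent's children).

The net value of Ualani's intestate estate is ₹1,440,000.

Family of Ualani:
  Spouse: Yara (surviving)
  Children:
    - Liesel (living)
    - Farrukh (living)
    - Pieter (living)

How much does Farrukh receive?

Yara takes three-eighths of ₹1,440,000 = ₹540,000. The remaining ₹900,000 passes to the descendants.
The descendants' portion (₹900,000) is divided into 3 shares of ₹300,000: Liesel, Farrukh, and Pieter each take ₹300,000.

Farrukh receives ₹300,000.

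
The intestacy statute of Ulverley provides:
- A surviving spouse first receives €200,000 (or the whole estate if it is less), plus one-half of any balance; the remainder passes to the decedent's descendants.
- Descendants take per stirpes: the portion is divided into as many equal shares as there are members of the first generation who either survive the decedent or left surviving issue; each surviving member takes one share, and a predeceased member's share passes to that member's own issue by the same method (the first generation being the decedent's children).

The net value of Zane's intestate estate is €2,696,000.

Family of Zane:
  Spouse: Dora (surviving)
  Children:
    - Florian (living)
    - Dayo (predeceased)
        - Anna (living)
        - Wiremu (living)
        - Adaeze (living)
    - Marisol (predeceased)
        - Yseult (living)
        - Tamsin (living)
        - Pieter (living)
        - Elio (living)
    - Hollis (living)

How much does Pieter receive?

Pieter receives €78,000.

Dora first takes €200,000, leaving a balance of €2,496,000. Dora then takes one-half of the balance (€1,248,000), for a total of €1,448,000. The remaining €1,248,000 passes to the descendants.
The descendants' portion (€1,248,000) is divided into 4 shares of €312,000: Florian and Hollis each take €312,000; Dayo's €312,000 share passes to Dayo's issue; Marisol's €312,000 share passes to Marisol's issue.
Dayo's share (€312,000) is divided into 3 shares of €104,000: Anna, Wiremu, and Adaeze each take €104,000.
Marisol's share (€312,000) is divided into 4 shares of €78,000: Yseult, Tamsin, Pieter, and Elio each take €78,000.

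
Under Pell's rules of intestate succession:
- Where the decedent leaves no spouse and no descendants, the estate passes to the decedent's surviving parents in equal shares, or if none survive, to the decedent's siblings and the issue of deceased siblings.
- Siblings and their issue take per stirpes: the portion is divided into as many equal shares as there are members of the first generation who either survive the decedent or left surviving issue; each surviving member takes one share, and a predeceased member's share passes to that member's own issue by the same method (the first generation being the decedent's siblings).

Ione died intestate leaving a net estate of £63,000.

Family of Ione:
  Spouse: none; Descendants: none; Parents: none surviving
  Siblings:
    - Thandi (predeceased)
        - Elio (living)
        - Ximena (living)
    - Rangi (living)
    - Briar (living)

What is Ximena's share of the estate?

The entire £63,000 passes to the siblings and their issue.
That amount (£63,000) is divided into 3 shares of £21,000: Rangi and Briar each take £21,000; Thandi's £21,000 share passes to Thandi's issue.
Thandi's share (£21,000) is divided into 2 shares of £10,500: Elio and Ximena each take £10,500.

Ximena receives £10,500.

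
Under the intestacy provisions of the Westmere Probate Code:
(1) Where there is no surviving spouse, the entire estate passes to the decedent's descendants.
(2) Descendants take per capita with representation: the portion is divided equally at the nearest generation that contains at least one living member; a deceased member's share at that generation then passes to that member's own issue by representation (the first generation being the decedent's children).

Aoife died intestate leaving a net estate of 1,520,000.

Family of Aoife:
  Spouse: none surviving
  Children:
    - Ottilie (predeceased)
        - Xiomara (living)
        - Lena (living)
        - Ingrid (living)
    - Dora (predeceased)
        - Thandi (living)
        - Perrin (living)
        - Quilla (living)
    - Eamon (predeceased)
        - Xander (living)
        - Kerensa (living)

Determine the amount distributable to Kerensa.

Kerensa receives 190,000.

The entire 1,520,000 passes to the descendants.
No child survives, so the initial division is made at the grandchildren's generation.
That amount (1,520,000) is divided into 8 shares of 190,000: Xiomara, Lena, Ingrid, Thandi, Perrin, Quilla, Xander, and Kerensa each take 190,000.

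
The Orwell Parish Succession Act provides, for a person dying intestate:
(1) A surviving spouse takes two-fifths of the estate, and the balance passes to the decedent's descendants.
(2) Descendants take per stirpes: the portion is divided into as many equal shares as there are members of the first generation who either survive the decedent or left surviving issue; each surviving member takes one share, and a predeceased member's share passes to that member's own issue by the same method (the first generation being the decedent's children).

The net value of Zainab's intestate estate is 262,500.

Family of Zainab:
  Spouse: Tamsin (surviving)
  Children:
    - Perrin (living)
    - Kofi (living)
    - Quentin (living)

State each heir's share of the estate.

Tamsin takes two-fifths of 262,500 = 105,000. The remaining 157,500 passes to the descendants.
The descendants' portion (157,500) is divided into 3 shares of 52,500: Perrin, Kofi, and Quentin each take 52,500.

Tamsin: 105,000; Perrin: 52,500; Kofi: 52,500; Quentin: 52,500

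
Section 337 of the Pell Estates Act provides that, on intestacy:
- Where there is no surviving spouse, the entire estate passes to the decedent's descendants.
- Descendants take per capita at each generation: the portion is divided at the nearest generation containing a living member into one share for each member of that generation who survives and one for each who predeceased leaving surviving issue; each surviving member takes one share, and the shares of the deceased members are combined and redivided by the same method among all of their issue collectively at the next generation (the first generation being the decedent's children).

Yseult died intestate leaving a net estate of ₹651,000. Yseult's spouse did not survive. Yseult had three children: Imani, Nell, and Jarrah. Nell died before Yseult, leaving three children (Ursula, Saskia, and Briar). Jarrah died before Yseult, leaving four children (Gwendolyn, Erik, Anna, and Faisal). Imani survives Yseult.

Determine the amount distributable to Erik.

The entire ₹651,000 passes to the descendants.
That amount (₹651,000) is divided at the children's generation into 3 shares of ₹217,000. Imani takes ₹217,000. The 2 shares of the deceased (Nell and Jarrah) are combined into a pool of ₹434,000.
That pool (₹434,000) is divided at the grandchildren's generation equally among Ursula, Saskia, Briar, Gwendolyn, Erik, Anna, and Faisal: ₹62,000 each.

Erik receives ₹62,000.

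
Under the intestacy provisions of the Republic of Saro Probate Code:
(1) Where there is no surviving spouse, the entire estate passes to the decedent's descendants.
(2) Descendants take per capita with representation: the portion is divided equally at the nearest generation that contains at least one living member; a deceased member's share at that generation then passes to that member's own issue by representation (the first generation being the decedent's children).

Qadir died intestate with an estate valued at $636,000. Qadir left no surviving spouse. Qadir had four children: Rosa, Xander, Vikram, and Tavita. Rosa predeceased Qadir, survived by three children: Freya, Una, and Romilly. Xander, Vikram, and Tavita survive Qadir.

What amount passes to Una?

Una receives $53,000.

The entire $636,000 passes to the descendants.
That amount ($636,000) is divided into 4 shares of $159,000: Xander, Vikram, and Tavita each take $159,000; Rosa's $159,000 share passes to Rosa's issue.
Rosa's share ($159,000) is divided into 3 shares of $53,000: Freya, Una, and Romilly each take $53,000.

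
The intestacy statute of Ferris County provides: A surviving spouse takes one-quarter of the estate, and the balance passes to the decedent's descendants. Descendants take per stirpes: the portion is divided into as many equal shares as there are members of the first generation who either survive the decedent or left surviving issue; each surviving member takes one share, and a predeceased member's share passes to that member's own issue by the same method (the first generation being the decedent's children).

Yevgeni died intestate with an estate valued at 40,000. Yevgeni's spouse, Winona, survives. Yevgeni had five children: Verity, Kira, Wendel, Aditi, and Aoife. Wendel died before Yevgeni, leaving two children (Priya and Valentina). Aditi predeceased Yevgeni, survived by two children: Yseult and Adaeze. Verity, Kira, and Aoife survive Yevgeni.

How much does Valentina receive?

Winona takes one-quarter of 40,000 = 10,000. The remaining 30,000 passes to the descendants.
The descendants' portion (30,000) is divided into 5 shares of 6,000: Verity, Kira, and Aoife each take 6,000; Wendel's 6,000 share passes to Wendel's issue; Aditi's 6,000 share passes to Aditi's issue.
Wendel's share (6,000) is divided into 2 shares of 3,000: Priya and Valentina each take 3,000.
Aditi's share (6,000) is divided into 2 shares of 3,000: Yseult and Adaeze each take 3,000.

Valentina receives 3,000.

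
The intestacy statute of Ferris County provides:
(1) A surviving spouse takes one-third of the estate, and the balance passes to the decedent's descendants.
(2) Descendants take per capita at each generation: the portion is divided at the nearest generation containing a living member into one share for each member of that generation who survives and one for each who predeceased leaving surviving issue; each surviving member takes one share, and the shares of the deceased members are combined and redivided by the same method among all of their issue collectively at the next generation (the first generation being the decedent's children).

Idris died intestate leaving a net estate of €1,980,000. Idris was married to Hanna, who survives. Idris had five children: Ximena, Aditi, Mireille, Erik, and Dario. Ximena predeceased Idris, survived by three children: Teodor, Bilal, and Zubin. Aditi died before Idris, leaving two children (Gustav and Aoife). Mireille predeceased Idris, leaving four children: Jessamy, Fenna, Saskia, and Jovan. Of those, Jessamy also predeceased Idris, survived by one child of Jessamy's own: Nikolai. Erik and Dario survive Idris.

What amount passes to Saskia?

Hanna takes one-third of €1,980,000 = €660,000. The remaining €1,320,000 passes to the descendants.
The descendants' portion (€1,320,000) is divided at the children's generation into 5 shares of €264,000. Erik and Dario each take €264,000. The 3 shares of the deceased (Ximena, Aditi, and Mireille) are combined into a pool of €792,000.
That pool (€792,000) is divided at the grandchildren's generation into 9 shares of €88,000. Teodor, Bilal, Zubin, Gustav, Aoife, Fenna, Saskia, and Jovan each take €88,000. The remaining share for the deceased Jessamy (€88,000) is carried to the next generation.
That pool (€88,000) passes entirely to Nikolai, the sole taker at the great-grandchildren's generation.

Saskia receives €88,000.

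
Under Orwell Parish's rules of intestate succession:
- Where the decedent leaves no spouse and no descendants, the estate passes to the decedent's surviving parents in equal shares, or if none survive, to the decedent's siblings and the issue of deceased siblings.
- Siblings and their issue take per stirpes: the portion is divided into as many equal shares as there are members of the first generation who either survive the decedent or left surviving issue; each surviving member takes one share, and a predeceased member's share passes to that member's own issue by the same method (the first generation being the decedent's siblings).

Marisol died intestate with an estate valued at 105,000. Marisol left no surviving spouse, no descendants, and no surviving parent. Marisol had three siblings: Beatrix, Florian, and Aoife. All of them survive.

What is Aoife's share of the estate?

Aoife receives 35,000.

The entire 105,000 passes to the siblings and their issue.
That amount (105,000) is divided into 3 shares of 35,000: Beatrix, Florian, and Aoife each take 35,000.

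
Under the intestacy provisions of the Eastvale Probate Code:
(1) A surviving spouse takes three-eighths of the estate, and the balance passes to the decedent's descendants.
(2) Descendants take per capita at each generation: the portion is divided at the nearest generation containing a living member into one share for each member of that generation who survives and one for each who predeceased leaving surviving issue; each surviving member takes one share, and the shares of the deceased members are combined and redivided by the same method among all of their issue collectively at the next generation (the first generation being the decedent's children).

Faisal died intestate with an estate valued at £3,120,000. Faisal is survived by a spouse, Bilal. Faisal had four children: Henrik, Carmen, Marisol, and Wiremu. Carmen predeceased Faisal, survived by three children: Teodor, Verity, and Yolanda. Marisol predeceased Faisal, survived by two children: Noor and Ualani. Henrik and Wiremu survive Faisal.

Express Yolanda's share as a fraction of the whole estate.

Bilal takes three-eighths of £3,120,000 = £1,170,000. The remaining £1,950,000 passes to the descendants.
The descendants' portion (£1,950,000) is divided at the children's generation into 4 shares of £487,500. Henrik and Wiremu each take £487,500. The 2 shares of the deceased (Carmen and Marisol) are combined into a pool of £975,000.
That pool (£975,000) is divided at the grandchildren's generation equally among Teodor, Verity, Yolanda, Noor, and Ualani: £195,000 each.

Yolanda receives 1/16 of the estate.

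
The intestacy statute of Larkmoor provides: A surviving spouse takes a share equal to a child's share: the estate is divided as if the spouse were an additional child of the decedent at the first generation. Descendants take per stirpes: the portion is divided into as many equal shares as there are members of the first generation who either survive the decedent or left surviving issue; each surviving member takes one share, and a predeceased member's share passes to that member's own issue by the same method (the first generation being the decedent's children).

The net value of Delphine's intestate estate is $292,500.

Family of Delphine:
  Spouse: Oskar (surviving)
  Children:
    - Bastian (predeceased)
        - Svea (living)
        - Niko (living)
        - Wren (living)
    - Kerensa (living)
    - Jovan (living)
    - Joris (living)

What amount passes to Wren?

Wren receives $19,500.

The spouse counts as an additional share at the children's level, so there are 5 primary shares of $58,500. Oskar takes one such share ($58,500).
The children's combined portion ($234,000) is divided into 4 shares of $58,500: Kerensa, Jovan, and Joris each take $58,500; Bastian's $58,500 share passes to Bastian's issue.
Bastian's share ($58,500) is divided into 3 shares of $19,500: Svea, Niko, and Wren each take $19,500.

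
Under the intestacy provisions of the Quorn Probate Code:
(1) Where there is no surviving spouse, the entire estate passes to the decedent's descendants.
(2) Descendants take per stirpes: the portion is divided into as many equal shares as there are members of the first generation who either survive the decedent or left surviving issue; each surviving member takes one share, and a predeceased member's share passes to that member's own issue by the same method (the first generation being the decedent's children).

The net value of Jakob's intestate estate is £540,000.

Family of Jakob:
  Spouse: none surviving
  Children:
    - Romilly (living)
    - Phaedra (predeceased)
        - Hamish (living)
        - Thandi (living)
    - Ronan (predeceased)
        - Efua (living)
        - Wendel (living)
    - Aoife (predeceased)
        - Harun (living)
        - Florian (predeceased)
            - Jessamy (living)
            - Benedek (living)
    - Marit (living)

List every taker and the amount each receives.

The entire £540,000 passes to the descendants.
That amount (£540,000) is divided into 5 shares of £108,000: Romilly and Marit each take £108,000; Phaedra's £108,000 share passes to Phaedra's issue; Ronan's £108,000 share passes to Ronan's issue; Aoife's £108,000 share passes to Aoife's issue.
Phaedra's share (£108,000) is divided into 2 shares of £54,000: Hamish and Thandi each take £54,000.
Ronan's share (£108,000) is divided into 2 shares of £54,000: Efua and Wendel each take £54,000.
Aoife's share (£108,000) is divided into 2 shares of £54,000: Harun takes £54,000; Florian's £54,000 share passes to Florian's issue.
Florian's share (£54,000) is divided into 2 shares of £27,000: Jessamy and Benedek each take £27,000.

Romilly: £108,000; Hamish: £54,000; Thandi: £54,000; Efua: £54,000; Wendel: £54,000; Harun: £54,000; Jessamy: £27,000; Benedek: £27,000; Marit: £108,000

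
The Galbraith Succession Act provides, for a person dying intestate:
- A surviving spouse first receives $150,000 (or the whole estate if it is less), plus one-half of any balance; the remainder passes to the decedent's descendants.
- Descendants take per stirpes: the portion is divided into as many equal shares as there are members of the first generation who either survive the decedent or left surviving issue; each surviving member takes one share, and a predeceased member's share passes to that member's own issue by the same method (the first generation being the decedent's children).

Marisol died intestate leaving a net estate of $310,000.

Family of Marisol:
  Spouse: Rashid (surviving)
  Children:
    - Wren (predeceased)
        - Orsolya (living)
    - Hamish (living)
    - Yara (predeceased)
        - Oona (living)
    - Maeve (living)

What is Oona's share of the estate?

Rashid first takes $150,000, leaving a balance of $160,000. Rashid then takes one-half of the balance ($80,000), for a total of $230,000. The remaining $80,000 passes to the descendants.
The descendants' portion ($80,000) is divided into 4 shares of $20,000: Hamish and Maeve each take $20,000; Wren's $20,000 share passes to Wren's issue; Yara's $20,000 share passes to Yara's issue.
Wren's share ($20,000) passes entirely to Orsolya.
Yara's share ($20,000) passes entirely to Oona.

Oona receives $20,000.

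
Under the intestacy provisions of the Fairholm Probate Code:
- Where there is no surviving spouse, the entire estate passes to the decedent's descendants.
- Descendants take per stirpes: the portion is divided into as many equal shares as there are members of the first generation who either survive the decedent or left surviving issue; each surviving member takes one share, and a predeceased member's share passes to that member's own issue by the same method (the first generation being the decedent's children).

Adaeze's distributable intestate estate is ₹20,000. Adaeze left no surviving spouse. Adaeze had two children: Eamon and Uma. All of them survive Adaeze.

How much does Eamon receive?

Eamon receives ₹10,000.

The entire ₹20,000 passes to the descendants.
That amount (₹20,000) is divided into 2 shares of ₹10,000: Eamon and Uma each take ₹10,000.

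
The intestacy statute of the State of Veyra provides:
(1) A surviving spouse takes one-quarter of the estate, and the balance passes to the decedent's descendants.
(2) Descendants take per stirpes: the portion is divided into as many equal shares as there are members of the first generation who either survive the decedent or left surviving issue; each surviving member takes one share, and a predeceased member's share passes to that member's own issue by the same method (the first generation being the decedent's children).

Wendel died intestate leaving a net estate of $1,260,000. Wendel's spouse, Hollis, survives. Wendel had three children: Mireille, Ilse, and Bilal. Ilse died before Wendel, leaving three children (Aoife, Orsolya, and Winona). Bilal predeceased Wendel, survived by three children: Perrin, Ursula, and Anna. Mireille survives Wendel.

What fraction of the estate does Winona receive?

Winona receives 1/12 of the estate.

Hollis takes one-quarter of $1,260,000 = $315,000. The remaining $945,000 passes to the descendants.
The descendants' portion ($945,000) is divided into 3 shares of $315,000: Mireille takes $315,000; Ilse's $315,000 share passes to Ilse's issue; Bilal's $315,000 share passes to Bilal's issue.
Ilse's share ($315,000) is divided into 3 shares of $105,000: Aoife, Orsolya, and Winona each take $105,000.
Bilal's share ($315,000) is divided into 3 shares of $105,000: Perrin, Ursula, and Anna each take $105,000.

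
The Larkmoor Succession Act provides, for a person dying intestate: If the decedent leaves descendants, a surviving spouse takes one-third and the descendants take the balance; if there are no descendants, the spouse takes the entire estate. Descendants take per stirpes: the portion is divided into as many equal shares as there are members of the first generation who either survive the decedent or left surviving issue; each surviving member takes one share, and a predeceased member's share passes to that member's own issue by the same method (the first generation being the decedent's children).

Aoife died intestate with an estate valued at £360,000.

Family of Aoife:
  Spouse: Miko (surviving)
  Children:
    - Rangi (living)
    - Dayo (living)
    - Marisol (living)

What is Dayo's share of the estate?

Miko takes one-third of £360,000 = £120,000. The remaining £240,000 passes to the descendants.
The descendants' portion (£240,000) is divided into 3 shares of £80,000: Rangi, Dayo, and Marisol each take £80,000.

Dayo receives £80,000.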